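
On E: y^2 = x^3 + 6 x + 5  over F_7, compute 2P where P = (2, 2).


Doubling: s = (3 x1^2 + a) / (2 y1)
s = (3*2^2 + 6) / (2*2) mod 7 = 1
x3 = s^2 - 2 x1 mod 7 = 1^2 - 2*2 = 4
y3 = s (x1 - x3) - y1 mod 7 = 1 * (2 - 4) - 2 = 3

2P = (4, 3)


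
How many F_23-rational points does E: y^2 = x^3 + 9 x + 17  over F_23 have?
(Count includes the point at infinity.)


For each x in F_23, count y with y^2 = x^3 + 9 x + 17 mod 23:
  x = 1: RHS = 4, y in [2, 21]  -> 2 point(s)
  x = 3: RHS = 2, y in [5, 18]  -> 2 point(s)
  x = 4: RHS = 2, y in [5, 18]  -> 2 point(s)
  x = 5: RHS = 3, y in [7, 16]  -> 2 point(s)
  x = 7: RHS = 9, y in [3, 20]  -> 2 point(s)
  x = 8: RHS = 3, y in [7, 16]  -> 2 point(s)
  x = 10: RHS = 3, y in [7, 16]  -> 2 point(s)
  x = 12: RHS = 13, y in [6, 17]  -> 2 point(s)
  x = 13: RHS = 8, y in [10, 13]  -> 2 point(s)
  x = 14: RHS = 12, y in [9, 14]  -> 2 point(s)
  x = 15: RHS = 8, y in [10, 13]  -> 2 point(s)
  x = 16: RHS = 2, y in [5, 18]  -> 2 point(s)
  x = 17: RHS = 0, y in [0]  -> 1 point(s)
  x = 18: RHS = 8, y in [10, 13]  -> 2 point(s)
  x = 19: RHS = 9, y in [3, 20]  -> 2 point(s)
  x = 20: RHS = 9, y in [3, 20]  -> 2 point(s)
Affine points: 31. Add the point at infinity: total = 32.

#E(F_23) = 32


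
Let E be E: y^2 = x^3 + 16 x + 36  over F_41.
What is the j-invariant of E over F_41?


Delta = -16(4 a^3 + 27 b^2) mod 41 = 34
-1728 * (4 a)^3 = -1728 * (4*16)^3 mod 41 = 19
j = 19 * 34^(-1) mod 41 = 9

j = 9 (mod 41)


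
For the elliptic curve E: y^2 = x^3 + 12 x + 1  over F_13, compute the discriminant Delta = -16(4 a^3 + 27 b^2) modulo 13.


4 a^3 + 27 b^2 = 4*12^3 + 27*1^2 = 6912 + 27 = 6939
Delta = -16 * (6939) = -111024
Delta mod 13 = 9

Delta = 9 (mod 13)


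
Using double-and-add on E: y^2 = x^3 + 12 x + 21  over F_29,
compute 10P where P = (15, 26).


k = 10 = 1010_2 (binary, LSB first: 0101)
Double-and-add from P = (15, 26):
  bit 0 = 0: acc unchanged = O
  bit 1 = 1: acc = O + (23, 20) = (23, 20)
  bit 2 = 0: acc unchanged = (23, 20)
  bit 3 = 1: acc = (23, 20) + (17, 18) = (2, 16)

10P = (2, 16)


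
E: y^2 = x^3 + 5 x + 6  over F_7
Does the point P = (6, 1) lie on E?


Check whether y^2 = x^3 + 5 x + 6 (mod 7) for (x, y) = (6, 1).
LHS: y^2 = 1^2 mod 7 = 1
RHS: x^3 + 5 x + 6 = 6^3 + 5*6 + 6 mod 7 = 0
LHS != RHS

No, not on the curve


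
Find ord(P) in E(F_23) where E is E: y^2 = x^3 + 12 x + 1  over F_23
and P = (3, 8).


Compute successive multiples of P until we hit O:
  1P = (3, 8)
  2P = (18, 0)
  3P = (3, 15)
  4P = O

ord(P) = 4


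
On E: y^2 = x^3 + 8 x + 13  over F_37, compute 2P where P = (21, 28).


Doubling: s = (3 x1^2 + a) / (2 y1)
s = (3*21^2 + 8) / (2*28) mod 37 = 35
x3 = s^2 - 2 x1 mod 37 = 35^2 - 2*21 = 36
y3 = s (x1 - x3) - y1 mod 37 = 35 * (21 - 36) - 28 = 2

2P = (36, 2)


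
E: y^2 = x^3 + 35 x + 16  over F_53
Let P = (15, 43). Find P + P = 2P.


Doubling: s = (3 x1^2 + a) / (2 y1)
s = (3*15^2 + 35) / (2*43) mod 53 = 44
x3 = s^2 - 2 x1 mod 53 = 44^2 - 2*15 = 51
y3 = s (x1 - x3) - y1 mod 53 = 44 * (15 - 51) - 43 = 16

2P = (51, 16)


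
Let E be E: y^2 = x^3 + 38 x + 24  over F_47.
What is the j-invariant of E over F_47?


Delta = -16(4 a^3 + 27 b^2) mod 47 = 18
-1728 * (4 a)^3 = -1728 * (4*38)^3 mod 47 = 24
j = 24 * 18^(-1) mod 47 = 17

j = 17 (mod 47)


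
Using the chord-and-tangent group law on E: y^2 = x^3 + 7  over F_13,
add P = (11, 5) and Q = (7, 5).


P != Q, so use the chord formula.
s = (y2 - y1) / (x2 - x1) = (0) / (9) mod 13 = 0
x3 = s^2 - x1 - x2 mod 13 = 0^2 - 11 - 7 = 8
y3 = s (x1 - x3) - y1 mod 13 = 0 * (11 - 8) - 5 = 8

P + Q = (8, 8)


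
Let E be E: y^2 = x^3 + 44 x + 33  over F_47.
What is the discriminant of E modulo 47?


4 a^3 + 27 b^2 = 4*44^3 + 27*33^2 = 340736 + 29403 = 370139
Delta = -16 * (370139) = -5922224
Delta mod 47 = 11

Delta = 11 (mod 47)


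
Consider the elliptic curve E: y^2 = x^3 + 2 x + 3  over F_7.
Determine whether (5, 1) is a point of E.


Check whether y^2 = x^3 + 2 x + 3 (mod 7) for (x, y) = (5, 1).
LHS: y^2 = 1^2 mod 7 = 1
RHS: x^3 + 2 x + 3 = 5^3 + 2*5 + 3 mod 7 = 5
LHS != RHS

No, not on the curve


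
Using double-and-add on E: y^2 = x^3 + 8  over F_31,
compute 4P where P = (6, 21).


k = 4 = 100_2 (binary, LSB first: 001)
Double-and-add from P = (6, 21):
  bit 0 = 0: acc unchanged = O
  bit 1 = 0: acc unchanged = O
  bit 2 = 1: acc = O + (6, 21) = (6, 21)

4P = (6, 21)


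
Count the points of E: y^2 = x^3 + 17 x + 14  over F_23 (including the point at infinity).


For each x in F_23, count y with y^2 = x^3 + 17 x + 14 mod 23:
  x = 1: RHS = 9, y in [3, 20]  -> 2 point(s)
  x = 3: RHS = 0, y in [0]  -> 1 point(s)
  x = 4: RHS = 8, y in [10, 13]  -> 2 point(s)
  x = 7: RHS = 16, y in [4, 19]  -> 2 point(s)
  x = 8: RHS = 18, y in [8, 15]  -> 2 point(s)
  x = 14: RHS = 6, y in [11, 12]  -> 2 point(s)
  x = 16: RHS = 12, y in [9, 14]  -> 2 point(s)
  x = 17: RHS = 18, y in [8, 15]  -> 2 point(s)
  x = 21: RHS = 18, y in [8, 15]  -> 2 point(s)
Affine points: 17. Add the point at infinity: total = 18.

#E(F_23) = 18


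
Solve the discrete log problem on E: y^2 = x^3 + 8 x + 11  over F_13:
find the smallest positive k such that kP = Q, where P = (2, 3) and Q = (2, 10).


Enumerate multiples of P until we hit Q = (2, 10):
  1P = (2, 3)
  2P = (10, 5)
  3P = (10, 8)
  4P = (2, 10)
Match found at i = 4.

k = 4


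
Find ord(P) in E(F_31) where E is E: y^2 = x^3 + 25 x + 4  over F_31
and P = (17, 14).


Compute successive multiples of P until we hit O:
  1P = (17, 14)
  2P = (30, 28)
  3P = (29, 16)
  4P = (10, 13)
  5P = (23, 25)
  6P = (9, 11)
  7P = (25, 14)
  8P = (20, 17)
  ... (continuing to 26P)
  26P = O

ord(P) = 26


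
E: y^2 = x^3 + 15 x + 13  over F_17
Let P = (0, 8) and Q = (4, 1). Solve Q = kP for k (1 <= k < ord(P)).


Enumerate multiples of P until we hit Q = (4, 1):
  1P = (0, 8)
  2P = (4, 1)
Match found at i = 2.

k = 2


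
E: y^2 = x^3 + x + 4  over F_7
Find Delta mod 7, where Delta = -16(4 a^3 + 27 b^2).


4 a^3 + 27 b^2 = 4*1^3 + 27*4^2 = 4 + 432 = 436
Delta = -16 * (436) = -6976
Delta mod 7 = 3

Delta = 3 (mod 7)


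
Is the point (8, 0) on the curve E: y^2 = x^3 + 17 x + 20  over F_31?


Check whether y^2 = x^3 + 17 x + 20 (mod 31) for (x, y) = (8, 0).
LHS: y^2 = 0^2 mod 31 = 0
RHS: x^3 + 17 x + 20 = 8^3 + 17*8 + 20 mod 31 = 17
LHS != RHS

No, not on the curve


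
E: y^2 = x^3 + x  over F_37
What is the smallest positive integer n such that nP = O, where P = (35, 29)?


Compute successive multiples of P until we hit O:
  1P = (35, 29)
  2P = (34, 28)
  3P = (6, 0)
  4P = (34, 9)
  5P = (35, 8)
  6P = O

ord(P) = 6


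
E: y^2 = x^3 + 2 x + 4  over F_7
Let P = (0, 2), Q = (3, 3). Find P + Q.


P != Q, so use the chord formula.
s = (y2 - y1) / (x2 - x1) = (1) / (3) mod 7 = 5
x3 = s^2 - x1 - x2 mod 7 = 5^2 - 0 - 3 = 1
y3 = s (x1 - x3) - y1 mod 7 = 5 * (0 - 1) - 2 = 0

P + Q = (1, 0)


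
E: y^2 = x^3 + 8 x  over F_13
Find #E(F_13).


For each x in F_13, count y with y^2 = x^3 + 8 x + 0 mod 13:
  x = 0: RHS = 0, y in [0]  -> 1 point(s)
  x = 1: RHS = 9, y in [3, 10]  -> 2 point(s)
  x = 3: RHS = 12, y in [5, 8]  -> 2 point(s)
  x = 5: RHS = 9, y in [3, 10]  -> 2 point(s)
  x = 6: RHS = 4, y in [2, 11]  -> 2 point(s)
  x = 7: RHS = 9, y in [3, 10]  -> 2 point(s)
  x = 8: RHS = 4, y in [2, 11]  -> 2 point(s)
  x = 10: RHS = 1, y in [1, 12]  -> 2 point(s)
  x = 12: RHS = 4, y in [2, 11]  -> 2 point(s)
Affine points: 17. Add the point at infinity: total = 18.

#E(F_13) = 18


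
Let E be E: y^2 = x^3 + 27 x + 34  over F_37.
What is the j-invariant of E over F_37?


Delta = -16(4 a^3 + 27 b^2) mod 37 = 24
-1728 * (4 a)^3 = -1728 * (4*27)^3 mod 37 = 36
j = 36 * 24^(-1) mod 37 = 20

j = 20 (mod 37)


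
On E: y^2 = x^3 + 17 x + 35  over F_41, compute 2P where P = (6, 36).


Doubling: s = (3 x1^2 + a) / (2 y1)
s = (3*6^2 + 17) / (2*36) mod 41 = 8
x3 = s^2 - 2 x1 mod 41 = 8^2 - 2*6 = 11
y3 = s (x1 - x3) - y1 mod 41 = 8 * (6 - 11) - 36 = 6

2P = (11, 6)


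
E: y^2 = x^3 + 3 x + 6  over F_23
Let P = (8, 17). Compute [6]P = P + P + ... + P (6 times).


k = 6 = 110_2 (binary, LSB first: 011)
Double-and-add from P = (8, 17):
  bit 0 = 0: acc unchanged = O
  bit 1 = 1: acc = O + (8, 6) = (8, 6)
  bit 2 = 1: acc = (8, 6) + (8, 17) = O

6P = O


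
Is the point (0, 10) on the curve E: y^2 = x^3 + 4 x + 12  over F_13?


Check whether y^2 = x^3 + 4 x + 12 (mod 13) for (x, y) = (0, 10).
LHS: y^2 = 10^2 mod 13 = 9
RHS: x^3 + 4 x + 12 = 0^3 + 4*0 + 12 mod 13 = 12
LHS != RHS

No, not on the curve


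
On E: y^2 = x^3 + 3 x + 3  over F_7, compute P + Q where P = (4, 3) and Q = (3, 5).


P != Q, so use the chord formula.
s = (y2 - y1) / (x2 - x1) = (2) / (6) mod 7 = 5
x3 = s^2 - x1 - x2 mod 7 = 5^2 - 4 - 3 = 4
y3 = s (x1 - x3) - y1 mod 7 = 5 * (4 - 4) - 3 = 4

P + Q = (4, 4)


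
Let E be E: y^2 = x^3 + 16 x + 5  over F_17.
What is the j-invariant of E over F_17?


Delta = -16(4 a^3 + 27 b^2) mod 17 = 8
-1728 * (4 a)^3 = -1728 * (4*16)^3 mod 17 = 7
j = 7 * 8^(-1) mod 17 = 3

j = 3 (mod 17)


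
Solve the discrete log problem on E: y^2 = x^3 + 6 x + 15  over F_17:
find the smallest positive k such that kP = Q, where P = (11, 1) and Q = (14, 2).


Enumerate multiples of P until we hit Q = (14, 2):
  1P = (11, 1)
  2P = (14, 15)
  3P = (10, 15)
  4P = (5, 0)
  5P = (10, 2)
  6P = (14, 2)
Match found at i = 6.

k = 6


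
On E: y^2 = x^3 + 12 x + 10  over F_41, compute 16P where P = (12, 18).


k = 16 = 10000_2 (binary, LSB first: 00001)
Double-and-add from P = (12, 18):
  bit 0 = 0: acc unchanged = O
  bit 1 = 0: acc unchanged = O
  bit 2 = 0: acc unchanged = O
  bit 3 = 0: acc unchanged = O
  bit 4 = 1: acc = O + (2, 1) = (2, 1)

16P = (2, 1)


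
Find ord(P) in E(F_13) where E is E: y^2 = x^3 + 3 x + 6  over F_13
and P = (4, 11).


Compute successive multiples of P until we hit O:
  1P = (4, 11)
  2P = (1, 6)
  3P = (5, 9)
  4P = (8, 10)
  5P = (10, 10)
  6P = (3, 4)
  7P = (3, 9)
  8P = (10, 3)
  ... (continuing to 13P)
  13P = O

ord(P) = 13


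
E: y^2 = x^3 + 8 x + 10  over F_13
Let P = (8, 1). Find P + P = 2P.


Doubling: s = (3 x1^2 + a) / (2 y1)
s = (3*8^2 + 8) / (2*1) mod 13 = 9
x3 = s^2 - 2 x1 mod 13 = 9^2 - 2*8 = 0
y3 = s (x1 - x3) - y1 mod 13 = 9 * (8 - 0) - 1 = 6

2P = (0, 6)


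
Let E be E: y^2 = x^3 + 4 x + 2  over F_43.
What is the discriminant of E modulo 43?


4 a^3 + 27 b^2 = 4*4^3 + 27*2^2 = 256 + 108 = 364
Delta = -16 * (364) = -5824
Delta mod 43 = 24

Delta = 24 (mod 43)


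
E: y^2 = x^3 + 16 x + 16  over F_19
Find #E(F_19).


For each x in F_19, count y with y^2 = x^3 + 16 x + 16 mod 19:
  x = 0: RHS = 16, y in [4, 15]  -> 2 point(s)
  x = 4: RHS = 11, y in [7, 12]  -> 2 point(s)
  x = 6: RHS = 5, y in [9, 10]  -> 2 point(s)
  x = 10: RHS = 17, y in [6, 13]  -> 2 point(s)
  x = 12: RHS = 17, y in [6, 13]  -> 2 point(s)
  x = 14: RHS = 1, y in [1, 18]  -> 2 point(s)
  x = 16: RHS = 17, y in [6, 13]  -> 2 point(s)
Affine points: 14. Add the point at infinity: total = 15.

#E(F_19) = 15


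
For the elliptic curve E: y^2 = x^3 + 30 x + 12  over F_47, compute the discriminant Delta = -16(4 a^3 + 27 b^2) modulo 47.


4 a^3 + 27 b^2 = 4*30^3 + 27*12^2 = 108000 + 3888 = 111888
Delta = -16 * (111888) = -1790208
Delta mod 47 = 22

Delta = 22 (mod 47)


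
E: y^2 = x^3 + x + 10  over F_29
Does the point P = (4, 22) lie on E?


Check whether y^2 = x^3 + 1 x + 10 (mod 29) for (x, y) = (4, 22).
LHS: y^2 = 22^2 mod 29 = 20
RHS: x^3 + 1 x + 10 = 4^3 + 1*4 + 10 mod 29 = 20
LHS = RHS

Yes, on the curve


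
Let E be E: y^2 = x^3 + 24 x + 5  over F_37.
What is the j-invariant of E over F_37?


Delta = -16(4 a^3 + 27 b^2) mod 37 = 12
-1728 * (4 a)^3 = -1728 * (4*24)^3 mod 37 = 23
j = 23 * 12^(-1) mod 37 = 5

j = 5 (mod 37)


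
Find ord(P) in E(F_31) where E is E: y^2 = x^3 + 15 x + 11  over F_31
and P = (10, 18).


Compute successive multiples of P until we hit O:
  1P = (10, 18)
  2P = (12, 11)
  3P = (29, 2)
  4P = (11, 22)
  5P = (26, 11)
  6P = (5, 5)
  7P = (24, 20)
  8P = (16, 21)
  ... (continuing to 37P)
  37P = O

ord(P) = 37


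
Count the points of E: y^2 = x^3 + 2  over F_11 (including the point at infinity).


For each x in F_11, count y with y^2 = x^3 + 0 x + 2 mod 11:
  x = 1: RHS = 3, y in [5, 6]  -> 2 point(s)
  x = 4: RHS = 0, y in [0]  -> 1 point(s)
  x = 6: RHS = 9, y in [3, 8]  -> 2 point(s)
  x = 7: RHS = 4, y in [2, 9]  -> 2 point(s)
  x = 9: RHS = 5, y in [4, 7]  -> 2 point(s)
  x = 10: RHS = 1, y in [1, 10]  -> 2 point(s)
Affine points: 11. Add the point at infinity: total = 12.

#E(F_11) = 12


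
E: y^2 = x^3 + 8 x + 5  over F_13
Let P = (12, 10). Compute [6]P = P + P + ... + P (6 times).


k = 6 = 110_2 (binary, LSB first: 011)
Double-and-add from P = (12, 10):
  bit 0 = 0: acc unchanged = O
  bit 1 = 1: acc = O + (5, 1) = (5, 1)
  bit 2 = 1: acc = (5, 1) + (6, 3) = (6, 10)

6P = (6, 10)


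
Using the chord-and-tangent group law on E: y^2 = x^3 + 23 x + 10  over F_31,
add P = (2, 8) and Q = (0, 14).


P != Q, so use the chord formula.
s = (y2 - y1) / (x2 - x1) = (6) / (29) mod 31 = 28
x3 = s^2 - x1 - x2 mod 31 = 28^2 - 2 - 0 = 7
y3 = s (x1 - x3) - y1 mod 31 = 28 * (2 - 7) - 8 = 7

P + Q = (7, 7)


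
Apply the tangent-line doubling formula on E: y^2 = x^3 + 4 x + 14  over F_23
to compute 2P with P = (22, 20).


Doubling: s = (3 x1^2 + a) / (2 y1)
s = (3*22^2 + 4) / (2*20) mod 23 = 18
x3 = s^2 - 2 x1 mod 23 = 18^2 - 2*22 = 4
y3 = s (x1 - x3) - y1 mod 23 = 18 * (22 - 4) - 20 = 5

2P = (4, 5)


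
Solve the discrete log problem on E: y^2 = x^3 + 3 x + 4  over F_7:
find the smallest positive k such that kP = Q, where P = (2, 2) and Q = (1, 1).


Enumerate multiples of P until we hit Q = (1, 1):
  1P = (2, 2)
  2P = (0, 2)
  3P = (5, 5)
  4P = (1, 6)
  5P = (6, 0)
  6P = (1, 1)
Match found at i = 6.

k = 6


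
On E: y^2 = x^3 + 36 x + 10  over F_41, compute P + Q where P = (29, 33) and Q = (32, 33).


P != Q, so use the chord formula.
s = (y2 - y1) / (x2 - x1) = (0) / (3) mod 41 = 0
x3 = s^2 - x1 - x2 mod 41 = 0^2 - 29 - 32 = 21
y3 = s (x1 - x3) - y1 mod 41 = 0 * (29 - 21) - 33 = 8

P + Q = (21, 8)


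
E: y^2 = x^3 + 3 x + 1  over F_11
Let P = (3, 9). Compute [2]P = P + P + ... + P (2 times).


k = 2 = 10_2 (binary, LSB first: 01)
Double-and-add from P = (3, 9):
  bit 0 = 0: acc unchanged = O
  bit 1 = 1: acc = O + (9, 3) = (9, 3)

2P = (9, 3)


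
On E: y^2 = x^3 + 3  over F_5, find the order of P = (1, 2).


Compute successive multiples of P until we hit O:
  1P = (1, 2)
  2P = (2, 1)
  3P = (3, 0)
  4P = (2, 4)
  5P = (1, 3)
  6P = O

ord(P) = 6


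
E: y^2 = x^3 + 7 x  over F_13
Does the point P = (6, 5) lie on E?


Check whether y^2 = x^3 + 7 x + 0 (mod 13) for (x, y) = (6, 5).
LHS: y^2 = 5^2 mod 13 = 12
RHS: x^3 + 7 x + 0 = 6^3 + 7*6 + 0 mod 13 = 11
LHS != RHS

No, not on the curve


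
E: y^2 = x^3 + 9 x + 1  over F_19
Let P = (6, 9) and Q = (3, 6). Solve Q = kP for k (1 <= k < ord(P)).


Enumerate multiples of P until we hit Q = (3, 6):
  1P = (6, 9)
  2P = (16, 2)
  3P = (3, 6)
Match found at i = 3.

k = 3


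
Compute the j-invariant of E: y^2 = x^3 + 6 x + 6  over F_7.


Delta = -16(4 a^3 + 27 b^2) mod 7 = 3
-1728 * (4 a)^3 = -1728 * (4*6)^3 mod 7 = 6
j = 6 * 3^(-1) mod 7 = 2

j = 2 (mod 7)


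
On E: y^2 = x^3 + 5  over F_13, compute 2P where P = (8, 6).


Doubling: s = (3 x1^2 + a) / (2 y1)
s = (3*8^2 + 0) / (2*6) mod 13 = 3
x3 = s^2 - 2 x1 mod 13 = 3^2 - 2*8 = 6
y3 = s (x1 - x3) - y1 mod 13 = 3 * (8 - 6) - 6 = 0

2P = (6, 0)


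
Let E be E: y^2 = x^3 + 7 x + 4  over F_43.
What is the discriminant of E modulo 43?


4 a^3 + 27 b^2 = 4*7^3 + 27*4^2 = 1372 + 432 = 1804
Delta = -16 * (1804) = -28864
Delta mod 43 = 32

Delta = 32 (mod 43)


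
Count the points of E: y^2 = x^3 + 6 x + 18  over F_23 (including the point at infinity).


For each x in F_23, count y with y^2 = x^3 + 6 x + 18 mod 23:
  x = 0: RHS = 18, y in [8, 15]  -> 2 point(s)
  x = 1: RHS = 2, y in [5, 18]  -> 2 point(s)
  x = 5: RHS = 12, y in [9, 14]  -> 2 point(s)
  x = 7: RHS = 12, y in [9, 14]  -> 2 point(s)
  x = 8: RHS = 3, y in [7, 16]  -> 2 point(s)
  x = 11: RHS = 12, y in [9, 14]  -> 2 point(s)
  x = 12: RHS = 1, y in [1, 22]  -> 2 point(s)
  x = 13: RHS = 16, y in [4, 19]  -> 2 point(s)
  x = 16: RHS = 1, y in [1, 22]  -> 2 point(s)
  x = 18: RHS = 1, y in [1, 22]  -> 2 point(s)
Affine points: 20. Add the point at infinity: total = 21.

#E(F_23) = 21


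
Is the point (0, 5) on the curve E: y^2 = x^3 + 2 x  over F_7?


Check whether y^2 = x^3 + 2 x + 0 (mod 7) for (x, y) = (0, 5).
LHS: y^2 = 5^2 mod 7 = 4
RHS: x^3 + 2 x + 0 = 0^3 + 2*0 + 0 mod 7 = 0
LHS != RHS

No, not on the curve


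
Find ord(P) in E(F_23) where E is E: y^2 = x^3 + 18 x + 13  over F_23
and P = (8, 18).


Compute successive multiples of P until we hit O:
  1P = (8, 18)
  2P = (11, 22)
  3P = (16, 2)
  4P = (3, 18)
  5P = (12, 5)
  6P = (15, 22)
  7P = (13, 12)
  8P = (20, 1)
  ... (continuing to 21P)
  21P = O

ord(P) = 21


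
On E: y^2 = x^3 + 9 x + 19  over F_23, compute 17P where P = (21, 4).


k = 17 = 10001_2 (binary, LSB first: 10001)
Double-and-add from P = (21, 4):
  bit 0 = 1: acc = O + (21, 4) = (21, 4)
  bit 1 = 0: acc unchanged = (21, 4)
  bit 2 = 0: acc unchanged = (21, 4)
  bit 3 = 0: acc unchanged = (21, 4)
  bit 4 = 1: acc = (21, 4) + (1, 12) = (3, 21)

17P = (3, 21)


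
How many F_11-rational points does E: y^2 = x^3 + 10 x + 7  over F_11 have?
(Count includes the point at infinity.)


For each x in F_11, count y with y^2 = x^3 + 10 x + 7 mod 11:
  x = 3: RHS = 9, y in [3, 8]  -> 2 point(s)
  x = 4: RHS = 1, y in [1, 10]  -> 2 point(s)
  x = 8: RHS = 5, y in [4, 7]  -> 2 point(s)
  x = 9: RHS = 1, y in [1, 10]  -> 2 point(s)
Affine points: 8. Add the point at infinity: total = 9.

#E(F_11) = 9


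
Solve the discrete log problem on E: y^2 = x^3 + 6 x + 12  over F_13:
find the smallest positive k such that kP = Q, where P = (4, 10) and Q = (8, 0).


Enumerate multiples of P until we hit Q = (8, 0):
  1P = (4, 10)
  2P = (8, 0)
Match found at i = 2.

k = 2


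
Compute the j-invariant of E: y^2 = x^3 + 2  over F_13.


Delta = -16(4 a^3 + 27 b^2) mod 13 = 1
-1728 * (4 a)^3 = -1728 * (4*0)^3 mod 13 = 0
j = 0 * 1^(-1) mod 13 = 0

j = 0 (mod 13)


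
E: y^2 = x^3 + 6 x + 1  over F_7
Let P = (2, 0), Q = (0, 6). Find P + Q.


P != Q, so use the chord formula.
s = (y2 - y1) / (x2 - x1) = (6) / (5) mod 7 = 4
x3 = s^2 - x1 - x2 mod 7 = 4^2 - 2 - 0 = 0
y3 = s (x1 - x3) - y1 mod 7 = 4 * (2 - 0) - 0 = 1

P + Q = (0, 1)


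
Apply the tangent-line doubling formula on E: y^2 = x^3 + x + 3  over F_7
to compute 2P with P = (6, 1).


Doubling: s = (3 x1^2 + a) / (2 y1)
s = (3*6^2 + 1) / (2*1) mod 7 = 2
x3 = s^2 - 2 x1 mod 7 = 2^2 - 2*6 = 6
y3 = s (x1 - x3) - y1 mod 7 = 2 * (6 - 6) - 1 = 6

2P = (6, 6)


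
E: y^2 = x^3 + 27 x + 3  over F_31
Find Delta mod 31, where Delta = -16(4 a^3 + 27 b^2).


4 a^3 + 27 b^2 = 4*27^3 + 27*3^2 = 78732 + 243 = 78975
Delta = -16 * (78975) = -1263600
Delta mod 31 = 22

Delta = 22 (mod 31)


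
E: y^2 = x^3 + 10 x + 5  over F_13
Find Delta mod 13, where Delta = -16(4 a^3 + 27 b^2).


4 a^3 + 27 b^2 = 4*10^3 + 27*5^2 = 4000 + 675 = 4675
Delta = -16 * (4675) = -74800
Delta mod 13 = 2

Delta = 2 (mod 13)


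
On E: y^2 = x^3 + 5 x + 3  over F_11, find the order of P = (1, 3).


Compute successive multiples of P until we hit O:
  1P = (1, 3)
  2P = (1, 8)
  3P = O

ord(P) = 3


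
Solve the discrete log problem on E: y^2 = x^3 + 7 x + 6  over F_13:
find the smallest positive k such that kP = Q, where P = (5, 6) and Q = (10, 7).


Enumerate multiples of P until we hit Q = (10, 7):
  1P = (5, 6)
  2P = (6, 11)
  3P = (1, 1)
  4P = (11, 6)
  5P = (10, 7)
Match found at i = 5.

k = 5


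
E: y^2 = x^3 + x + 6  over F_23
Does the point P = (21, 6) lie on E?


Check whether y^2 = x^3 + 1 x + 6 (mod 23) for (x, y) = (21, 6).
LHS: y^2 = 6^2 mod 23 = 13
RHS: x^3 + 1 x + 6 = 21^3 + 1*21 + 6 mod 23 = 19
LHS != RHS

No, not on the curve


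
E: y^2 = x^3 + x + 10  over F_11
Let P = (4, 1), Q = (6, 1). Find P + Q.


P != Q, so use the chord formula.
s = (y2 - y1) / (x2 - x1) = (0) / (2) mod 11 = 0
x3 = s^2 - x1 - x2 mod 11 = 0^2 - 4 - 6 = 1
y3 = s (x1 - x3) - y1 mod 11 = 0 * (4 - 1) - 1 = 10

P + Q = (1, 10)


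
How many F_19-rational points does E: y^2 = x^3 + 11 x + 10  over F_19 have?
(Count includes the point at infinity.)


For each x in F_19, count y with y^2 = x^3 + 11 x + 10 mod 19:
  x = 4: RHS = 4, y in [2, 17]  -> 2 point(s)
  x = 5: RHS = 0, y in [0]  -> 1 point(s)
  x = 6: RHS = 7, y in [8, 11]  -> 2 point(s)
  x = 14: RHS = 1, y in [1, 18]  -> 2 point(s)
  x = 15: RHS = 16, y in [4, 15]  -> 2 point(s)
  x = 16: RHS = 7, y in [8, 11]  -> 2 point(s)
  x = 18: RHS = 17, y in [6, 13]  -> 2 point(s)
Affine points: 13. Add the point at infinity: total = 14.

#E(F_19) = 14


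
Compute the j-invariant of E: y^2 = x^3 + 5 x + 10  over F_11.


Delta = -16(4 a^3 + 27 b^2) mod 11 = 5
-1728 * (4 a)^3 = -1728 * (4*5)^3 mod 11 = 8
j = 8 * 5^(-1) mod 11 = 6

j = 6 (mod 11)


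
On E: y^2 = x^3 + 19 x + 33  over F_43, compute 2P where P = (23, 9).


Doubling: s = (3 x1^2 + a) / (2 y1)
s = (3*23^2 + 19) / (2*9) mod 43 = 8
x3 = s^2 - 2 x1 mod 43 = 8^2 - 2*23 = 18
y3 = s (x1 - x3) - y1 mod 43 = 8 * (23 - 18) - 9 = 31

2P = (18, 31)


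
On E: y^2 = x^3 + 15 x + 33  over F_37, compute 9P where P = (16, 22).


k = 9 = 1001_2 (binary, LSB first: 1001)
Double-and-add from P = (16, 22):
  bit 0 = 1: acc = O + (16, 22) = (16, 22)
  bit 1 = 0: acc unchanged = (16, 22)
  bit 2 = 0: acc unchanged = (16, 22)
  bit 3 = 1: acc = (16, 22) + (4, 34) = (18, 17)

9P = (18, 17)


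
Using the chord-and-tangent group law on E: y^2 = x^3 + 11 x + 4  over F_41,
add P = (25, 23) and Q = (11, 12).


P != Q, so use the chord formula.
s = (y2 - y1) / (x2 - x1) = (30) / (27) mod 41 = 33
x3 = s^2 - x1 - x2 mod 41 = 33^2 - 25 - 11 = 28
y3 = s (x1 - x3) - y1 mod 41 = 33 * (25 - 28) - 23 = 1

P + Q = (28, 1)


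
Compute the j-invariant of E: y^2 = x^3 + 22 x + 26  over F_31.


Delta = -16(4 a^3 + 27 b^2) mod 31 = 20
-1728 * (4 a)^3 = -1728 * (4*22)^3 mod 31 = 23
j = 23 * 20^(-1) mod 31 = 12

j = 12 (mod 31)


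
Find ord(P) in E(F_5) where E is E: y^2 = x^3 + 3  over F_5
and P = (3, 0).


Compute successive multiples of P until we hit O:
  1P = (3, 0)
  2P = O

ord(P) = 2


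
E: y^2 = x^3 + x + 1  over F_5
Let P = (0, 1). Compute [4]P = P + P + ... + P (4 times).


k = 4 = 100_2 (binary, LSB first: 001)
Double-and-add from P = (0, 1):
  bit 0 = 0: acc unchanged = O
  bit 1 = 0: acc unchanged = O
  bit 2 = 1: acc = O + (3, 4) = (3, 4)

4P = (3, 4)


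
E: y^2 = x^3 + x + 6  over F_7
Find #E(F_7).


For each x in F_7, count y with y^2 = x^3 + 1 x + 6 mod 7:
  x = 1: RHS = 1, y in [1, 6]  -> 2 point(s)
  x = 2: RHS = 2, y in [3, 4]  -> 2 point(s)
  x = 3: RHS = 1, y in [1, 6]  -> 2 point(s)
  x = 4: RHS = 4, y in [2, 5]  -> 2 point(s)
  x = 6: RHS = 4, y in [2, 5]  -> 2 point(s)
Affine points: 10. Add the point at infinity: total = 11.

#E(F_7) = 11


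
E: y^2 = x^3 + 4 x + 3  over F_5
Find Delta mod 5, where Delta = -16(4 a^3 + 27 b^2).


4 a^3 + 27 b^2 = 4*4^3 + 27*3^2 = 256 + 243 = 499
Delta = -16 * (499) = -7984
Delta mod 5 = 1

Delta = 1 (mod 5)


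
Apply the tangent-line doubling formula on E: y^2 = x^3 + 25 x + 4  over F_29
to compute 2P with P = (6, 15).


Doubling: s = (3 x1^2 + a) / (2 y1)
s = (3*6^2 + 25) / (2*15) mod 29 = 17
x3 = s^2 - 2 x1 mod 29 = 17^2 - 2*6 = 16
y3 = s (x1 - x3) - y1 mod 29 = 17 * (6 - 16) - 15 = 18

2P = (16, 18)


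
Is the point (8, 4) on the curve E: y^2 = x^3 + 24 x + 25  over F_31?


Check whether y^2 = x^3 + 24 x + 25 (mod 31) for (x, y) = (8, 4).
LHS: y^2 = 4^2 mod 31 = 16
RHS: x^3 + 24 x + 25 = 8^3 + 24*8 + 25 mod 31 = 16
LHS = RHS

Yes, on the curve


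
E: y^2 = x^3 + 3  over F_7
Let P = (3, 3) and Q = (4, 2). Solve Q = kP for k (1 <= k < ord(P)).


Enumerate multiples of P until we hit Q = (4, 2):
  1P = (3, 3)
  2P = (2, 5)
  3P = (6, 3)
  4P = (5, 4)
  5P = (1, 5)
  6P = (4, 5)
  7P = (4, 2)
Match found at i = 7.

k = 7


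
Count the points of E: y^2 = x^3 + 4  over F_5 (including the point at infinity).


For each x in F_5, count y with y^2 = x^3 + 0 x + 4 mod 5:
  x = 0: RHS = 4, y in [2, 3]  -> 2 point(s)
  x = 1: RHS = 0, y in [0]  -> 1 point(s)
  x = 3: RHS = 1, y in [1, 4]  -> 2 point(s)
Affine points: 5. Add the point at infinity: total = 6.

#E(F_5) = 6


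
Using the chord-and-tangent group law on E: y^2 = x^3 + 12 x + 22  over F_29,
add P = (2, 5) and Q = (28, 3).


P != Q, so use the chord formula.
s = (y2 - y1) / (x2 - x1) = (27) / (26) mod 29 = 20
x3 = s^2 - x1 - x2 mod 29 = 20^2 - 2 - 28 = 22
y3 = s (x1 - x3) - y1 mod 29 = 20 * (2 - 22) - 5 = 1

P + Q = (22, 1)


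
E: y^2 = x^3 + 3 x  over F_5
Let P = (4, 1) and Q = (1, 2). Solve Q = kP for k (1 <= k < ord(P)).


Enumerate multiples of P until we hit Q = (1, 2):
  1P = (4, 1)
  2P = (1, 3)
  3P = (1, 2)
Match found at i = 3.

k = 3


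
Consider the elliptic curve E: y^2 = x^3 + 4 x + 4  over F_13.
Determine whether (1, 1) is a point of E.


Check whether y^2 = x^3 + 4 x + 4 (mod 13) for (x, y) = (1, 1).
LHS: y^2 = 1^2 mod 13 = 1
RHS: x^3 + 4 x + 4 = 1^3 + 4*1 + 4 mod 13 = 9
LHS != RHS

No, not on the curve


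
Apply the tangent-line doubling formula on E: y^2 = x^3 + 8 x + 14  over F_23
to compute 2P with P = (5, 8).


Doubling: s = (3 x1^2 + a) / (2 y1)
s = (3*5^2 + 8) / (2*8) mod 23 = 21
x3 = s^2 - 2 x1 mod 23 = 21^2 - 2*5 = 17
y3 = s (x1 - x3) - y1 mod 23 = 21 * (5 - 17) - 8 = 16

2P = (17, 16)


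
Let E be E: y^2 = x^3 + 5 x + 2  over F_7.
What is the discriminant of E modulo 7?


4 a^3 + 27 b^2 = 4*5^3 + 27*2^2 = 500 + 108 = 608
Delta = -16 * (608) = -9728
Delta mod 7 = 2

Delta = 2 (mod 7)


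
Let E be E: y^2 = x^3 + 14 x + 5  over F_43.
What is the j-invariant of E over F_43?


Delta = -16(4 a^3 + 27 b^2) mod 43 = 32
-1728 * (4 a)^3 = -1728 * (4*14)^3 mod 43 = 11
j = 11 * 32^(-1) mod 43 = 42

j = 42 (mod 43)


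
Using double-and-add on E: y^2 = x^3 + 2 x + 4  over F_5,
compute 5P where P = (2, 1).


k = 5 = 101_2 (binary, LSB first: 101)
Double-and-add from P = (2, 1):
  bit 0 = 1: acc = O + (2, 1) = (2, 1)
  bit 1 = 0: acc unchanged = (2, 1)
  bit 2 = 1: acc = (2, 1) + (4, 4) = (0, 2)

5P = (0, 2)


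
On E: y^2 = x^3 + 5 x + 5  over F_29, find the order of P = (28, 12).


Compute successive multiples of P until we hit O:
  1P = (28, 12)
  2P = (15, 2)
  3P = (24, 0)
  4P = (15, 27)
  5P = (28, 17)
  6P = O

ord(P) = 6


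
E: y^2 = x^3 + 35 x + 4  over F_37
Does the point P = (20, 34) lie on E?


Check whether y^2 = x^3 + 35 x + 4 (mod 37) for (x, y) = (20, 34).
LHS: y^2 = 34^2 mod 37 = 9
RHS: x^3 + 35 x + 4 = 20^3 + 35*20 + 4 mod 37 = 9
LHS = RHS

Yes, on the curve


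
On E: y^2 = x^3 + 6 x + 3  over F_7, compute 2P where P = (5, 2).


Doubling: s = (3 x1^2 + a) / (2 y1)
s = (3*5^2 + 6) / (2*2) mod 7 = 1
x3 = s^2 - 2 x1 mod 7 = 1^2 - 2*5 = 5
y3 = s (x1 - x3) - y1 mod 7 = 1 * (5 - 5) - 2 = 5

2P = (5, 5)


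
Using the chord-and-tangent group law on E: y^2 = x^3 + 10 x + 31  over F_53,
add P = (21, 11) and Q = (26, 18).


P != Q, so use the chord formula.
s = (y2 - y1) / (x2 - x1) = (7) / (5) mod 53 = 12
x3 = s^2 - x1 - x2 mod 53 = 12^2 - 21 - 26 = 44
y3 = s (x1 - x3) - y1 mod 53 = 12 * (21 - 44) - 11 = 31

P + Q = (44, 31)


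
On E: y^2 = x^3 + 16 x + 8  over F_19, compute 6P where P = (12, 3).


k = 6 = 110_2 (binary, LSB first: 011)
Double-and-add from P = (12, 3):
  bit 0 = 0: acc unchanged = O
  bit 1 = 1: acc = O + (1, 14) = (1, 14)
  bit 2 = 1: acc = (1, 14) + (17, 5) = (10, 16)

6P = (10, 16)


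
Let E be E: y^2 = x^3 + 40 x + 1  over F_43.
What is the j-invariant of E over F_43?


Delta = -16(4 a^3 + 27 b^2) mod 43 = 6
-1728 * (4 a)^3 = -1728 * (4*40)^3 mod 43 = 21
j = 21 * 6^(-1) mod 43 = 25

j = 25 (mod 43)


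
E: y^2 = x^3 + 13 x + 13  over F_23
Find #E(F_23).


For each x in F_23, count y with y^2 = x^3 + 13 x + 13 mod 23:
  x = 0: RHS = 13, y in [6, 17]  -> 2 point(s)
  x = 1: RHS = 4, y in [2, 21]  -> 2 point(s)
  x = 2: RHS = 1, y in [1, 22]  -> 2 point(s)
  x = 6: RHS = 8, y in [10, 13]  -> 2 point(s)
  x = 8: RHS = 8, y in [10, 13]  -> 2 point(s)
  x = 9: RHS = 8, y in [10, 13]  -> 2 point(s)
  x = 10: RHS = 16, y in [4, 19]  -> 2 point(s)
  x = 14: RHS = 18, y in [8, 15]  -> 2 point(s)
  x = 15: RHS = 18, y in [8, 15]  -> 2 point(s)
  x = 16: RHS = 16, y in [4, 19]  -> 2 point(s)
  x = 17: RHS = 18, y in [8, 15]  -> 2 point(s)
  x = 19: RHS = 12, y in [9, 14]  -> 2 point(s)
  x = 20: RHS = 16, y in [4, 19]  -> 2 point(s)
  x = 21: RHS = 2, y in [5, 18]  -> 2 point(s)
Affine points: 28. Add the point at infinity: total = 29.

#E(F_23) = 29


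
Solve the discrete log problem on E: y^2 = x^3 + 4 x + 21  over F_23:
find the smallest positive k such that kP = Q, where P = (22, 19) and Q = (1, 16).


Enumerate multiples of P until we hit Q = (1, 16):
  1P = (22, 19)
  2P = (6, 13)
  3P = (7, 1)
  4P = (12, 16)
  5P = (16, 15)
  6P = (11, 19)
  7P = (13, 4)
  8P = (1, 16)
Match found at i = 8.

k = 8


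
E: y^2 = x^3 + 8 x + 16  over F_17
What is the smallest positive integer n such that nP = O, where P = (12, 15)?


Compute successive multiples of P until we hit O:
  1P = (12, 15)
  2P = (6, 5)
  3P = (15, 14)
  4P = (9, 1)
  5P = (14, 4)
  6P = (0, 4)
  7P = (1, 5)
  8P = (3, 4)
  ... (continuing to 19P)
  19P = O

ord(P) = 19


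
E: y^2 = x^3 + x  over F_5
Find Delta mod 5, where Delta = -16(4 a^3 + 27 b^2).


4 a^3 + 27 b^2 = 4*1^3 + 27*0^2 = 4 + 0 = 4
Delta = -16 * (4) = -64
Delta mod 5 = 1

Delta = 1 (mod 5)


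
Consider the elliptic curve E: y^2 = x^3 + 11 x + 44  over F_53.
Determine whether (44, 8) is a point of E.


Check whether y^2 = x^3 + 11 x + 44 (mod 53) for (x, y) = (44, 8).
LHS: y^2 = 8^2 mod 53 = 11
RHS: x^3 + 11 x + 44 = 44^3 + 11*44 + 44 mod 53 = 11
LHS = RHS

Yes, on the curve


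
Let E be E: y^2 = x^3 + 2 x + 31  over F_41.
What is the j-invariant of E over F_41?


Delta = -16(4 a^3 + 27 b^2) mod 41 = 35
-1728 * (4 a)^3 = -1728 * (4*2)^3 mod 41 = 3
j = 3 * 35^(-1) mod 41 = 20

j = 20 (mod 41)


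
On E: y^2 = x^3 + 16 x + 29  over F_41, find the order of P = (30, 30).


Compute successive multiples of P until we hit O:
  1P = (30, 30)
  2P = (30, 11)
  3P = O

ord(P) = 3


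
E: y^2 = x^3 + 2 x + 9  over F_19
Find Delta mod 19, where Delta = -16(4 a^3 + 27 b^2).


4 a^3 + 27 b^2 = 4*2^3 + 27*9^2 = 32 + 2187 = 2219
Delta = -16 * (2219) = -35504
Delta mod 19 = 7

Delta = 7 (mod 19)


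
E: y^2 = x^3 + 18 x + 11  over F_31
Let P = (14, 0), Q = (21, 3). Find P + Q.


P != Q, so use the chord formula.
s = (y2 - y1) / (x2 - x1) = (3) / (7) mod 31 = 27
x3 = s^2 - x1 - x2 mod 31 = 27^2 - 14 - 21 = 12
y3 = s (x1 - x3) - y1 mod 31 = 27 * (14 - 12) - 0 = 23

P + Q = (12, 23)


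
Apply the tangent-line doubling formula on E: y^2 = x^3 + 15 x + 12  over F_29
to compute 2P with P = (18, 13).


Doubling: s = (3 x1^2 + a) / (2 y1)
s = (3*18^2 + 15) / (2*13) mod 29 = 19
x3 = s^2 - 2 x1 mod 29 = 19^2 - 2*18 = 6
y3 = s (x1 - x3) - y1 mod 29 = 19 * (18 - 6) - 13 = 12

2P = (6, 12)


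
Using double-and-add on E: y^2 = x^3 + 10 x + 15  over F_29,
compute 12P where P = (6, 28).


k = 12 = 1100_2 (binary, LSB first: 0011)
Double-and-add from P = (6, 28):
  bit 0 = 0: acc unchanged = O
  bit 1 = 0: acc unchanged = O
  bit 2 = 1: acc = O + (27, 4) = (27, 4)
  bit 3 = 1: acc = (27, 4) + (17, 9) = (7, 15)

12P = (7, 15)


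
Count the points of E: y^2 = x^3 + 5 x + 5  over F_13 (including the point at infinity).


For each x in F_13, count y with y^2 = x^3 + 5 x + 5 mod 13:
  x = 2: RHS = 10, y in [6, 7]  -> 2 point(s)
  x = 5: RHS = 12, y in [5, 8]  -> 2 point(s)
  x = 6: RHS = 4, y in [2, 11]  -> 2 point(s)
  x = 9: RHS = 12, y in [5, 8]  -> 2 point(s)
  x = 11: RHS = 0, y in [0]  -> 1 point(s)
  x = 12: RHS = 12, y in [5, 8]  -> 2 point(s)
Affine points: 11. Add the point at infinity: total = 12.

#E(F_13) = 12


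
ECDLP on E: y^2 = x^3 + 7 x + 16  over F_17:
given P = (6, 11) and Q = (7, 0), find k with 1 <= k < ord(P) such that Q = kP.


Enumerate multiples of P until we hit Q = (7, 0):
  1P = (6, 11)
  2P = (7, 0)
Match found at i = 2.

k = 2


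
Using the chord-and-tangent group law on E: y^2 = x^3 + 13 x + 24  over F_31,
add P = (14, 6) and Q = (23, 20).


P != Q, so use the chord formula.
s = (y2 - y1) / (x2 - x1) = (14) / (9) mod 31 = 5
x3 = s^2 - x1 - x2 mod 31 = 5^2 - 14 - 23 = 19
y3 = s (x1 - x3) - y1 mod 31 = 5 * (14 - 19) - 6 = 0

P + Q = (19, 0)


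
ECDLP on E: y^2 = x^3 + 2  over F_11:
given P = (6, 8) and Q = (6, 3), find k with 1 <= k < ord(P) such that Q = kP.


Enumerate multiples of P until we hit Q = (6, 3):
  1P = (6, 8)
  2P = (4, 0)
  3P = (6, 3)
Match found at i = 3.

k = 3


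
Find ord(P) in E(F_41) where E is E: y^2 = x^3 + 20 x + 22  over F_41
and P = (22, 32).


Compute successive multiples of P until we hit O:
  1P = (22, 32)
  2P = (34, 20)
  3P = (27, 14)
  4P = (23, 29)
  5P = (5, 40)
  6P = (5, 1)
  7P = (23, 12)
  8P = (27, 27)
  ... (continuing to 11P)
  11P = O

ord(P) = 11


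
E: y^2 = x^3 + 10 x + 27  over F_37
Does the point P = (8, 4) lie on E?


Check whether y^2 = x^3 + 10 x + 27 (mod 37) for (x, y) = (8, 4).
LHS: y^2 = 4^2 mod 37 = 16
RHS: x^3 + 10 x + 27 = 8^3 + 10*8 + 27 mod 37 = 27
LHS != RHS

No, not on the curve


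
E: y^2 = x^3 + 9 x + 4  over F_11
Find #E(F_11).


For each x in F_11, count y with y^2 = x^3 + 9 x + 4 mod 11:
  x = 0: RHS = 4, y in [2, 9]  -> 2 point(s)
  x = 1: RHS = 3, y in [5, 6]  -> 2 point(s)
  x = 3: RHS = 3, y in [5, 6]  -> 2 point(s)
  x = 4: RHS = 5, y in [4, 7]  -> 2 point(s)
  x = 5: RHS = 9, y in [3, 8]  -> 2 point(s)
  x = 7: RHS = 3, y in [5, 6]  -> 2 point(s)
  x = 8: RHS = 5, y in [4, 7]  -> 2 point(s)
  x = 9: RHS = 0, y in [0]  -> 1 point(s)
  x = 10: RHS = 5, y in [4, 7]  -> 2 point(s)
Affine points: 17. Add the point at infinity: total = 18.

#E(F_11) = 18


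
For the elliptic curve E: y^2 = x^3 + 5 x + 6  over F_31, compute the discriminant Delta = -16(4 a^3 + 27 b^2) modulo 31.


4 a^3 + 27 b^2 = 4*5^3 + 27*6^2 = 500 + 972 = 1472
Delta = -16 * (1472) = -23552
Delta mod 31 = 8

Delta = 8 (mod 31)


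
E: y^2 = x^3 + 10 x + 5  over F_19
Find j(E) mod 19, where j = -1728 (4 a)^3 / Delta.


Delta = -16(4 a^3 + 27 b^2) mod 19 = 3
-1728 * (4 a)^3 = -1728 * (4*10)^3 mod 19 = 8
j = 8 * 3^(-1) mod 19 = 9

j = 9 (mod 19)


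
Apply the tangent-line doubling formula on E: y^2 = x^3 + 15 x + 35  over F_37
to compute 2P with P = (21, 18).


Doubling: s = (3 x1^2 + a) / (2 y1)
s = (3*21^2 + 15) / (2*18) mod 37 = 31
x3 = s^2 - 2 x1 mod 37 = 31^2 - 2*21 = 31
y3 = s (x1 - x3) - y1 mod 37 = 31 * (21 - 31) - 18 = 5

2P = (31, 5)


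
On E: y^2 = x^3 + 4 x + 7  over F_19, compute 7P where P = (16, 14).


k = 7 = 111_2 (binary, LSB first: 111)
Double-and-add from P = (16, 14):
  bit 0 = 1: acc = O + (16, 14) = (16, 14)
  bit 1 = 1: acc = (16, 14) + (12, 4) = (2, 2)
  bit 2 = 1: acc = (2, 2) + (6, 0) = (16, 5)

7P = (16, 5)


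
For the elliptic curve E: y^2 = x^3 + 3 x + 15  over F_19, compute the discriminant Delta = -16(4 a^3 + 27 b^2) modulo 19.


4 a^3 + 27 b^2 = 4*3^3 + 27*15^2 = 108 + 6075 = 6183
Delta = -16 * (6183) = -98928
Delta mod 19 = 5

Delta = 5 (mod 19)


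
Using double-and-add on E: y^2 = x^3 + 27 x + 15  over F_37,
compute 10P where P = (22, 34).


k = 10 = 1010_2 (binary, LSB first: 0101)
Double-and-add from P = (22, 34):
  bit 0 = 0: acc unchanged = O
  bit 1 = 1: acc = O + (29, 8) = (29, 8)
  bit 2 = 0: acc unchanged = (29, 8)
  bit 3 = 1: acc = (29, 8) + (10, 29) = (23, 36)

10P = (23, 36)


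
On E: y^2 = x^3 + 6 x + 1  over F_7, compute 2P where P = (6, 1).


Doubling: s = (3 x1^2 + a) / (2 y1)
s = (3*6^2 + 6) / (2*1) mod 7 = 1
x3 = s^2 - 2 x1 mod 7 = 1^2 - 2*6 = 3
y3 = s (x1 - x3) - y1 mod 7 = 1 * (6 - 3) - 1 = 2

2P = (3, 2)


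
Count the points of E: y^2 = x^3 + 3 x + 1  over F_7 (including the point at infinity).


For each x in F_7, count y with y^2 = x^3 + 3 x + 1 mod 7:
  x = 0: RHS = 1, y in [1, 6]  -> 2 point(s)
  x = 2: RHS = 1, y in [1, 6]  -> 2 point(s)
  x = 3: RHS = 2, y in [3, 4]  -> 2 point(s)
  x = 4: RHS = 0, y in [0]  -> 1 point(s)
  x = 5: RHS = 1, y in [1, 6]  -> 2 point(s)
  x = 6: RHS = 4, y in [2, 5]  -> 2 point(s)
Affine points: 11. Add the point at infinity: total = 12.

#E(F_7) = 12


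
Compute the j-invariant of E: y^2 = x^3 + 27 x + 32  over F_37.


Delta = -16(4 a^3 + 27 b^2) mod 37 = 31
-1728 * (4 a)^3 = -1728 * (4*27)^3 mod 37 = 36
j = 36 * 31^(-1) mod 37 = 31

j = 31 (mod 37)


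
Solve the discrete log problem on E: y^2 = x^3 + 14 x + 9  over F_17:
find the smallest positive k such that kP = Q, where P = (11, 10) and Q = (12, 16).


Enumerate multiples of P until we hit Q = (12, 16):
  1P = (11, 10)
  2P = (13, 5)
  3P = (12, 1)
  4P = (7, 5)
  5P = (8, 15)
  6P = (14, 12)
  7P = (0, 3)
  8P = (5, 0)
  9P = (0, 14)
  10P = (14, 5)
  11P = (8, 2)
  12P = (7, 12)
  13P = (12, 16)
Match found at i = 13.

k = 13


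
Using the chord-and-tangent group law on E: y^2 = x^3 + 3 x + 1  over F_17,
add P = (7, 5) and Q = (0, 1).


P != Q, so use the chord formula.
s = (y2 - y1) / (x2 - x1) = (13) / (10) mod 17 = 3
x3 = s^2 - x1 - x2 mod 17 = 3^2 - 7 - 0 = 2
y3 = s (x1 - x3) - y1 mod 17 = 3 * (7 - 2) - 5 = 10

P + Q = (2, 10)


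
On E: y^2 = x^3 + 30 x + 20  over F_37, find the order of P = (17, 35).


Compute successive multiples of P until we hit O:
  1P = (17, 35)
  2P = (15, 16)
  3P = (12, 31)
  4P = (19, 30)
  5P = (35, 10)
  6P = (6, 34)
  7P = (3, 10)
  8P = (20, 31)
  ... (continuing to 35P)
  35P = O

ord(P) = 35


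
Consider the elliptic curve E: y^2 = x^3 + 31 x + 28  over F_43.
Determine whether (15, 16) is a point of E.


Check whether y^2 = x^3 + 31 x + 28 (mod 43) for (x, y) = (15, 16).
LHS: y^2 = 16^2 mod 43 = 41
RHS: x^3 + 31 x + 28 = 15^3 + 31*15 + 28 mod 43 = 41
LHS = RHS

Yes, on the curve


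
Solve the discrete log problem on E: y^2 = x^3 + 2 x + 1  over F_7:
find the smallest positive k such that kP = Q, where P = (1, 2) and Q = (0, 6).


Enumerate multiples of P until we hit Q = (0, 6):
  1P = (1, 2)
  2P = (0, 1)
  3P = (0, 6)
Match found at i = 3.

k = 3


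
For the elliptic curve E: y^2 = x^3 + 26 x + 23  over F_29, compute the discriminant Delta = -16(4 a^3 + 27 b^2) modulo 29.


4 a^3 + 27 b^2 = 4*26^3 + 27*23^2 = 70304 + 14283 = 84587
Delta = -16 * (84587) = -1353392
Delta mod 29 = 9

Delta = 9 (mod 29)


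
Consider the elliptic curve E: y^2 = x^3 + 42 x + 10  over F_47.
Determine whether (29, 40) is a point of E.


Check whether y^2 = x^3 + 42 x + 10 (mod 47) for (x, y) = (29, 40).
LHS: y^2 = 40^2 mod 47 = 2
RHS: x^3 + 42 x + 10 = 29^3 + 42*29 + 10 mod 47 = 2
LHS = RHS

Yes, on the curve


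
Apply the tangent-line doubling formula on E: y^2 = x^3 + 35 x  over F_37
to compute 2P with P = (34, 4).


Doubling: s = (3 x1^2 + a) / (2 y1)
s = (3*34^2 + 35) / (2*4) mod 37 = 17
x3 = s^2 - 2 x1 mod 37 = 17^2 - 2*34 = 36
y3 = s (x1 - x3) - y1 mod 37 = 17 * (34 - 36) - 4 = 36

2P = (36, 36)


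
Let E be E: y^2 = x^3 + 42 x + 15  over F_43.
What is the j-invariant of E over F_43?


Delta = -16(4 a^3 + 27 b^2) mod 43 = 1
-1728 * (4 a)^3 = -1728 * (4*42)^3 mod 43 = 39
j = 39 * 1^(-1) mod 43 = 39

j = 39 (mod 43)


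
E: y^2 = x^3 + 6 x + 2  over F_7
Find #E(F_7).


For each x in F_7, count y with y^2 = x^3 + 6 x + 2 mod 7:
  x = 0: RHS = 2, y in [3, 4]  -> 2 point(s)
  x = 1: RHS = 2, y in [3, 4]  -> 2 point(s)
  x = 2: RHS = 1, y in [1, 6]  -> 2 point(s)
  x = 6: RHS = 2, y in [3, 4]  -> 2 point(s)
Affine points: 8. Add the point at infinity: total = 9.

#E(F_7) = 9
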